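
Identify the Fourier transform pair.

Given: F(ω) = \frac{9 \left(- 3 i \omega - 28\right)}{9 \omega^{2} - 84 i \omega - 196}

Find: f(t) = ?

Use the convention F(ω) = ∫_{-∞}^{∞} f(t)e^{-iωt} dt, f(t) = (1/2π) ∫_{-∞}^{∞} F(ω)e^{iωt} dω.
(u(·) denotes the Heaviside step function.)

f(t) = 3 \left(\frac{14 t}{3} + 1\right) e^{- \frac{14 t}{3}} u\left(t\right)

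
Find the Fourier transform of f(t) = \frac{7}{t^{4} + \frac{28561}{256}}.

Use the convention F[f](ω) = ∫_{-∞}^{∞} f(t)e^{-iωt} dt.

F(ω) = \frac{448 \pi e^{- \frac{13 \sqrt{2} \left|{\omega}\right|}{8}} \sin{\left(\frac{13 \sqrt{2} \left|{\omega}\right|}{8} + \frac{\pi}{4} \right)}}{2197}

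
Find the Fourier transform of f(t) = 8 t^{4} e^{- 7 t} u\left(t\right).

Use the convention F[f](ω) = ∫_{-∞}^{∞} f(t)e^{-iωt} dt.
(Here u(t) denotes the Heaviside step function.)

F(ω) = \frac{192}{\left(i \omega + 7\right)^{5}}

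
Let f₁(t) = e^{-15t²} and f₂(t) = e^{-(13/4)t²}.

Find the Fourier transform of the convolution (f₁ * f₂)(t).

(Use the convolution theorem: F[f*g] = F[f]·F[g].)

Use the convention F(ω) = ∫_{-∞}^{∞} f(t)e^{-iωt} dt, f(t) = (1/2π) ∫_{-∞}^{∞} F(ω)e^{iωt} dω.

F[f₁*f₂](ω) = \frac{2 \sqrt{195} \pi e^{- \frac{73 \omega^{2}}{780}}}{195}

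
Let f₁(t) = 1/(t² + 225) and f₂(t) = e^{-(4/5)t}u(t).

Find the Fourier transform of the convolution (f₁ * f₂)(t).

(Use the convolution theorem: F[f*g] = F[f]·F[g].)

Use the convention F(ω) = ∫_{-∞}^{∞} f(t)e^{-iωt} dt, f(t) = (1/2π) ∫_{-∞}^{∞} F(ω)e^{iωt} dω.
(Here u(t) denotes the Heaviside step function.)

F[f₁*f₂](ω) = \frac{\pi e^{- 15 \left|{\omega}\right|}}{3 \left(5 i \omega + 4\right)}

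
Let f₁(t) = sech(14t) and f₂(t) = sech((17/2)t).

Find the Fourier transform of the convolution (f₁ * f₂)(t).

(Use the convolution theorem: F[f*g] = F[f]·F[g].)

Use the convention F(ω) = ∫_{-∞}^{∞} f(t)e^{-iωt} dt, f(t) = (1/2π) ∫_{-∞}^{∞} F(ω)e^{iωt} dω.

F[f₁*f₂](ω) = \frac{\pi^{2}}{119 \cosh{\left(\frac{\pi \omega}{28} \right)} \cosh{\left(\frac{\pi \omega}{17} \right)}}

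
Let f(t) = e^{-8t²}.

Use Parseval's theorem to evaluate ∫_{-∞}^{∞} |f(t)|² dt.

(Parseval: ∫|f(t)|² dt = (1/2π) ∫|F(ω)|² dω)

∫|f(t)|² dt = \frac{\sqrt{\pi}}{4}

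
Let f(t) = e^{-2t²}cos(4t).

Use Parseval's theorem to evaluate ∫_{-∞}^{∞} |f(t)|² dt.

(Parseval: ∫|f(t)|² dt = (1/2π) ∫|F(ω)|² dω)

∫|f(t)|² dt = \frac{\sqrt{\pi} \left(1 + e^{4}\right)}{4 e^{4}}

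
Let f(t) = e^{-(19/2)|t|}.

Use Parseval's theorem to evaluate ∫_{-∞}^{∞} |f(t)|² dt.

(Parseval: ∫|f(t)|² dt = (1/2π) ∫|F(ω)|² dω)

∫|f(t)|² dt = \frac{2}{19}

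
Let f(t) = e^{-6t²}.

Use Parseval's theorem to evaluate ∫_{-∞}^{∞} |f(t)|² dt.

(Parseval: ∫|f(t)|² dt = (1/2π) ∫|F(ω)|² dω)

∫|f(t)|² dt = \frac{\sqrt{3} \sqrt{\pi}}{6}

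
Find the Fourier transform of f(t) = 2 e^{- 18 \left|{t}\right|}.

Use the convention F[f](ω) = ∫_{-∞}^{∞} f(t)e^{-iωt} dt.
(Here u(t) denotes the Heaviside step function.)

F(ω) = \frac{72}{\omega^{2} + 324}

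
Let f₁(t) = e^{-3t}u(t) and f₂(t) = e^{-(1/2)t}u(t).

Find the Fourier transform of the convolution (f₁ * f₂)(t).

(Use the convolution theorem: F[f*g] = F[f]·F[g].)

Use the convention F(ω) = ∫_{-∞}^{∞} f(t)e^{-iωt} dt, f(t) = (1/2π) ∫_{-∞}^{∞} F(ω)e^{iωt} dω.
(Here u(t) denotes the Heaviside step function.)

F[f₁*f₂](ω) = \frac{2}{\left(i \omega + 3\right) \left(2 i \omega + 1\right)}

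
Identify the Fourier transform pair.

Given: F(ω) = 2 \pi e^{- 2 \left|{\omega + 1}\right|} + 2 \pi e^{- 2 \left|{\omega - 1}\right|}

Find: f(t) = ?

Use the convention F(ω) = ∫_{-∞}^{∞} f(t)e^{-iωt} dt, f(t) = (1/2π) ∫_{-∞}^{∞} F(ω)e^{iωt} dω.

f(t) = \frac{8 \cos{\left(t \right)}}{t^{2} + 4}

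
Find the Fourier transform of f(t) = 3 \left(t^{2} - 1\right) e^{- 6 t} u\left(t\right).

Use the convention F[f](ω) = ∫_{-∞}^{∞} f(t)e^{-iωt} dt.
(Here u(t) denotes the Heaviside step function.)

F(ω) = \frac{3 \left(2 i \omega - \left(i \omega + 6\right)^{3} + 12\right)}{\left(i \omega + 6\right)^{4}}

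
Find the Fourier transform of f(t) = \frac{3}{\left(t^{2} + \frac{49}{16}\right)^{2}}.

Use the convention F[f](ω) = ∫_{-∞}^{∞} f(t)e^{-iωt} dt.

F(ω) = \frac{24 \pi \left(7 \left|{\omega}\right| + 4\right) e^{- \frac{7 \left|{\omega}\right|}{4}}}{343}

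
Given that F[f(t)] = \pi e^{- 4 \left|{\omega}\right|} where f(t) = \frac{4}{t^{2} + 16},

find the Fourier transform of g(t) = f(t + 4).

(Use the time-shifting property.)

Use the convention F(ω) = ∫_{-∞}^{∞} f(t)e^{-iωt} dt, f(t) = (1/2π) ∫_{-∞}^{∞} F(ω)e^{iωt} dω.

F[g](ω) = \pi e^{4 i \omega - 4 \left|{\omega}\right|}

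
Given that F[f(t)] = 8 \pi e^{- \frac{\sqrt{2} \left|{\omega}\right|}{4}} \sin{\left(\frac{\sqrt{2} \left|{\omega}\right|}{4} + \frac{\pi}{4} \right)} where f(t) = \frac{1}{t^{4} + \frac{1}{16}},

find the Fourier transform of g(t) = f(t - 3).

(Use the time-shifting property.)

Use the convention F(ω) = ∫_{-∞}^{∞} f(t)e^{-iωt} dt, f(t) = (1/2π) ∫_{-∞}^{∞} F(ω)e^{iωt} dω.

F[g](ω) = 8 \pi e^{- 3 i \omega - \frac{\sqrt{2} \left|{\omega}\right|}{4}} \sin{\left(\frac{\sqrt{2} \left|{\omega}\right|}{4} + \frac{\pi}{4} \right)}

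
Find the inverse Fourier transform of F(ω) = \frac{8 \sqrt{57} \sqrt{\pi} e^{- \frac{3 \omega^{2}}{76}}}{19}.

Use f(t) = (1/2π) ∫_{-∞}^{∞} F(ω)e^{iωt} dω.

f(t) = 8 e^{- \frac{19 t^{2}}{3}}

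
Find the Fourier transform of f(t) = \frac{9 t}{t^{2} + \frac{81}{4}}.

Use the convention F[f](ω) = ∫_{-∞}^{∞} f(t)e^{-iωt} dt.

F(ω) = - 9 i \pi e^{- \frac{9 \left|{\omega}\right|}{2}} \operatorname{sign}{\left(\omega \right)}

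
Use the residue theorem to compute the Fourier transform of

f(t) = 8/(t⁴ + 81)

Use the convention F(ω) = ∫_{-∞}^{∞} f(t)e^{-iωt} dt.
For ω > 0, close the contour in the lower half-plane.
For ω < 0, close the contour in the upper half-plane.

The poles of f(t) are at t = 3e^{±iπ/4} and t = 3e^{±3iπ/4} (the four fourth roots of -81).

Let g(z) = f(z)e^{-iωz}; for large |z| the factor e^{-iωz} decays in the lower half-plane when ω > 0 and in the upper half-plane when ω < 0.

Case ω > 0 (lower half-plane, clockwise contour ⇒ F(ω) = -2πi·ΣRes):
  Res_{z = - \frac{3 \sqrt{2}}{2} - \frac{3 \sqrt{2} i}{2}} g(z) = \frac{\sqrt{2} \left(1 + i\right) e^{\frac{3 \sqrt{2} \omega \left(-1 + i\right)}{2}}}{27}
  Res_{z = \frac{3 \sqrt{2}}{2} - \frac{3 \sqrt{2} i}{2}} g(z) = \frac{\sqrt{2} \left(-1 + i\right) e^{- \frac{3 \sqrt{2} \omega \left(1 + i\right)}{2}}}{27}
  F(ω) = -2πi·ΣRes = \frac{2 \sqrt{2} \pi \left(\left(1 - i\right) e^{3 \sqrt{2} i \omega} + 1 + i\right) e^{- \frac{3 \sqrt{2} \omega \left(1 + i\right)}{2}}}{27} = \frac{8 \pi e^{- \frac{3 \sqrt{2} \omega}{2}} \sin{\left(\frac{3 \sqrt{2} \omega}{2} + \frac{\pi}{4} \right)}}{27}

Case ω < 0 (upper half-plane, counterclockwise contour ⇒ F(ω) = +2πi·ΣRes):
  Res_{z = \frac{3 \sqrt{2}}{2} + \frac{3 \sqrt{2} i}{2}} g(z) = - \frac{\sqrt{2} \left(1 + i\right) e^{\frac{3 \sqrt{2} \omega \left(1 - i\right)}{2}}}{27}
  Res_{z = - \frac{3 \sqrt{2}}{2} + \frac{3 \sqrt{2} i}{2}} g(z) = \frac{\sqrt{2} \left(1 - i\right) e^{\frac{3 \sqrt{2} \omega \left(1 + i\right)}{2}}}{27}
  F(ω) = 2πi·ΣRes = - \frac{2 \sqrt{2} i \pi \left(\left(1 + i\right) e^{\frac{3 \sqrt{2} \omega \left(1 - i\right)}{2}} - \left(1 - i\right) e^{\frac{3 \sqrt{2} \omega \left(1 + i\right)}{2}}\right)}{27} = \frac{8 \pi e^{\frac{3 \sqrt{2} \omega}{2}} \cos{\left(\frac{3 \sqrt{2} \omega}{2} + \frac{\pi}{4} \right)}}{27}

Both cases combine into a single formula in |ω|:

F(ω) = \frac{8 \pi e^{- \frac{3 \sqrt{2} \left|{\omega}\right|}{2}} \sin{\left(\frac{3 \sqrt{2} \left|{\omega}\right|}{2} + \frac{\pi}{4} \right)}}{27}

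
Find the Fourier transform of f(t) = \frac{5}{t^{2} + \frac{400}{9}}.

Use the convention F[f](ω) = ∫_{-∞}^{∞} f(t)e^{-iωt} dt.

F(ω) = \frac{3 \pi e^{- \frac{20 \left|{\omega}\right|}{3}}}{4}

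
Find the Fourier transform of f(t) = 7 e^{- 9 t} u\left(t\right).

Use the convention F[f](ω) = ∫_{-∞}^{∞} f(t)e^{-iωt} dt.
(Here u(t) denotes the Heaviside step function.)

F(ω) = \frac{7}{i \omega + 9}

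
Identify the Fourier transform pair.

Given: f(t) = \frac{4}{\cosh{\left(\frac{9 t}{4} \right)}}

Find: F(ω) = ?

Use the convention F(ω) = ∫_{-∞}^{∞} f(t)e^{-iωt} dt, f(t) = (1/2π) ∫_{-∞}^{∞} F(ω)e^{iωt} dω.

F(ω) = \frac{16 \pi}{9 \cosh{\left(\frac{2 \pi \omega}{9} \right)}}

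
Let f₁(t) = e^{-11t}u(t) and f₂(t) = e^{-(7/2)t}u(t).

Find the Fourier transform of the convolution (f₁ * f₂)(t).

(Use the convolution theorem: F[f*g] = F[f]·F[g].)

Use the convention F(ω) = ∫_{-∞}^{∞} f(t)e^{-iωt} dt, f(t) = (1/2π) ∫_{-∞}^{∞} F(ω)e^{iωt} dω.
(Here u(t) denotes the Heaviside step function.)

F[f₁*f₂](ω) = \frac{2}{\left(i \omega + 11\right) \left(2 i \omega + 7\right)}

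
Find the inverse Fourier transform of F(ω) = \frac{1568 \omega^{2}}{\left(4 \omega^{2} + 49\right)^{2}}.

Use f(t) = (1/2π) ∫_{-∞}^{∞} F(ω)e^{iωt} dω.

f(t) = 7 \left(1 - \frac{7 \left|{t}\right|}{2}\right) e^{- \frac{7 \left|{t}\right|}{2}}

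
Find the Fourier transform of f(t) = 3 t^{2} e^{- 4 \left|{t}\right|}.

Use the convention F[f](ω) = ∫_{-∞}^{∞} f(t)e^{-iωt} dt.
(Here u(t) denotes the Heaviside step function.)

F(ω) = \frac{48 \left(16 - 3 \omega^{2}\right)}{\left(\omega^{2} + 16\right)^{3}}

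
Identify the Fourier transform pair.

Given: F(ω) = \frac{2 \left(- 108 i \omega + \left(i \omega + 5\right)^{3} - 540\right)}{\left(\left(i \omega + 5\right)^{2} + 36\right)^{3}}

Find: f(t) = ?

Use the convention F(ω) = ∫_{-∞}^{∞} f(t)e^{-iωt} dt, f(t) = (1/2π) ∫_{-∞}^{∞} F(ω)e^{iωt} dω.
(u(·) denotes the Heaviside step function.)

f(t) = t^{2} e^{- 5 t} \cos{\left(6 t \right)} u\left(t\right)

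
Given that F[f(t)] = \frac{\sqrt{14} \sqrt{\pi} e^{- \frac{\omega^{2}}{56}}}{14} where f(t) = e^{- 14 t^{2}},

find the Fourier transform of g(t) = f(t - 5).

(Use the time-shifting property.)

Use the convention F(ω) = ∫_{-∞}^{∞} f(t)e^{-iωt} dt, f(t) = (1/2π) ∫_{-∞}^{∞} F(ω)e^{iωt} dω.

F[g](ω) = \frac{\sqrt{14} \sqrt{\pi} e^{- \frac{\omega \left(\omega + 280 i\right)}{56}}}{14}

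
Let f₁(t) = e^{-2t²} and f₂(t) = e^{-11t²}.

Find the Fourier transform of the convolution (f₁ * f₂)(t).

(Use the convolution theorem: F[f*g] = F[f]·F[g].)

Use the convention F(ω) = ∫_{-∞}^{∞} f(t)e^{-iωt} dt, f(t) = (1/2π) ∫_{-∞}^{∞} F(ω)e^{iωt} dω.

F[f₁*f₂](ω) = \frac{\sqrt{22} \pi e^{- \frac{13 \omega^{2}}{88}}}{22}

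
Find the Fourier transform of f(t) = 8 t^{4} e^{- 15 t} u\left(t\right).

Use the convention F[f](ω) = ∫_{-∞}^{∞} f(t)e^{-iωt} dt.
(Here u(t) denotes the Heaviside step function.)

F(ω) = \frac{192}{\left(i \omega + 15\right)^{5}}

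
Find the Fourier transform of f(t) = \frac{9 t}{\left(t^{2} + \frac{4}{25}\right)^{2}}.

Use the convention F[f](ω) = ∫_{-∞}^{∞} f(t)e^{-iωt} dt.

F(ω) = - \frac{45 i \pi \omega e^{- \frac{2 \left|{\omega}\right|}{5}}}{4}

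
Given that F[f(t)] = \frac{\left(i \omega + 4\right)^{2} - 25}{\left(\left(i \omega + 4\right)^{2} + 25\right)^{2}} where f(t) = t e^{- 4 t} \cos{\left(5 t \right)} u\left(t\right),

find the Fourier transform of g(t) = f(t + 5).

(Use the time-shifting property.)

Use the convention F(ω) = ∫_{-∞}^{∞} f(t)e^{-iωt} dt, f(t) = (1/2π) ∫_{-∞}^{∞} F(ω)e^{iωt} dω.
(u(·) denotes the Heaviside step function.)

F[g](ω) = \frac{\left(\left(i \omega + 4\right)^{2} - 25\right) e^{5 i \omega}}{\left(\left(i \omega + 4\right)^{2} + 25\right)^{2}}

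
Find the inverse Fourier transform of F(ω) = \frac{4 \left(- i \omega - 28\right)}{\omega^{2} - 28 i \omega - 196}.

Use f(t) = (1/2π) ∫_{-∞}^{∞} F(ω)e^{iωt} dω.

f(t) = 4 \left(14 t + 1\right) e^{- 14 t} u\left(t\right)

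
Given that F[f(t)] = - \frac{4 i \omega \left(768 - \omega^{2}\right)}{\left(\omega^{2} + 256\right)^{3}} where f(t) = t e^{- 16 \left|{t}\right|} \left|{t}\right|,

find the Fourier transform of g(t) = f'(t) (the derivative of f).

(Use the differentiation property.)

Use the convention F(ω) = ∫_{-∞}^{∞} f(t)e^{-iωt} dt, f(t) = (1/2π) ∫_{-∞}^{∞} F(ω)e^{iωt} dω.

F[g](ω) = \frac{4 \omega^{2} \left(768 - \omega^{2}\right)}{\left(\omega^{2} + 256\right)^{3}}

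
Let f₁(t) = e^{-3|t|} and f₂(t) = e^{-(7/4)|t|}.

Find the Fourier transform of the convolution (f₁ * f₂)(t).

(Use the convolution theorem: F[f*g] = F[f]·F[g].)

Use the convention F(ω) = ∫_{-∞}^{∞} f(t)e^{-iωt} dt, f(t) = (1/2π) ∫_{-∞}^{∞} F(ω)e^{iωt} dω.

F[f₁*f₂](ω) = \frac{336}{\left(\omega^{2} + 9\right) \left(16 \omega^{2} + 49\right)}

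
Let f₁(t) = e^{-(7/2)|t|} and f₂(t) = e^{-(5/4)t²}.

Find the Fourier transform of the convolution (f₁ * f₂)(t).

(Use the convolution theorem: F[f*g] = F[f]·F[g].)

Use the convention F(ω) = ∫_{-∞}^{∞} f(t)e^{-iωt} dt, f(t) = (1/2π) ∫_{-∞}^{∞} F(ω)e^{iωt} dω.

F[f₁*f₂](ω) = \frac{56 \sqrt{5} \sqrt{\pi} e^{- \frac{\omega^{2}}{5}}}{5 \left(4 \omega^{2} + 49\right)}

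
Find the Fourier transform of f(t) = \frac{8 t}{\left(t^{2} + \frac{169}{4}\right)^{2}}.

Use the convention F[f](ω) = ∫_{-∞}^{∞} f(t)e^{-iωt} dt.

F(ω) = - \frac{8 i \pi \omega e^{- \frac{13 \left|{\omega}\right|}{2}}}{13}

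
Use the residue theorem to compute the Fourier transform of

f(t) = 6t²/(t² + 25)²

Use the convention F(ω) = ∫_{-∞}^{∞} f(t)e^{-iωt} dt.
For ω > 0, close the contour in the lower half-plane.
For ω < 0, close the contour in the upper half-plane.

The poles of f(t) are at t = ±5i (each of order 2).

Let g(z) = f(z)e^{-iωz}; for large |z| the factor e^{-iωz} decays in the lower half-plane when ω > 0 and in the upper half-plane when ω < 0.

Case ω > 0 (lower half-plane, clockwise contour ⇒ F(ω) = -2πi·ΣRes):
  Res_{z = - 5 i} g(z) = \frac{3 i \left(1 - 5 \omega\right) e^{- 5 \omega}}{10} (pole of order 2)
  F(ω) = -2πi·ΣRes = \frac{3 \pi \left(1 - 5 \omega\right) e^{- 5 \omega}}{5}

Case ω < 0 (upper half-plane, counterclockwise contour ⇒ F(ω) = +2πi·ΣRes):
  Res_{z = 5 i} g(z) = \frac{3 i \left(- 5 \omega - 1\right) e^{5 \omega}}{10} (pole of order 2)
  F(ω) = 2πi·ΣRes = \frac{3 \pi \left(5 \omega + 1\right) e^{5 \omega}}{5}

Both cases combine into a single formula in |ω|:

F(ω) = \frac{3 \pi \left(1 - 5 \left|{\omega}\right|\right) e^{- 5 \left|{\omega}\right|}}{5}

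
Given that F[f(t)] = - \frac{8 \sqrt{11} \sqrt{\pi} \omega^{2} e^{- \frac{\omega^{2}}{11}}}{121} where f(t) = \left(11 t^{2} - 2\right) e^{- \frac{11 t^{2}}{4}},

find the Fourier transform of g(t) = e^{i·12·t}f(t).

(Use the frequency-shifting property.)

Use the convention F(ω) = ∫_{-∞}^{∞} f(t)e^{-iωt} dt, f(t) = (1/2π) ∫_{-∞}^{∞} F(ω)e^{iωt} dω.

F[g](ω) = - \frac{8 \sqrt{11} \sqrt{\pi} \left(\omega - 12\right)^{2} e^{- \frac{\left(\omega - 12\right)^{2}}{11}}}{121}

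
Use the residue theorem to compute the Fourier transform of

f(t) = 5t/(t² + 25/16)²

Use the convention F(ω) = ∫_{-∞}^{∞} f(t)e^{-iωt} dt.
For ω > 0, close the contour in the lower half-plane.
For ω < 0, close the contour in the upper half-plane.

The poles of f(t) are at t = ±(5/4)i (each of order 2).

Let g(z) = f(z)e^{-iωz}; for large |z| the factor e^{-iωz} decays in the lower half-plane when ω > 0 and in the upper half-plane when ω < 0.

Case ω > 0 (lower half-plane, clockwise contour ⇒ F(ω) = -2πi·ΣRes):
  Res_{z = - \frac{5 i}{4}} g(z) = \omega e^{- \frac{5 \omega}{4}} (pole of order 2)
  F(ω) = -2πi·ΣRes = - 2 i \pi \omega e^{- \frac{5 \omega}{4}}

Case ω < 0 (upper half-plane, counterclockwise contour ⇒ F(ω) = +2πi·ΣRes):
  Res_{z = \frac{5 i}{4}} g(z) = - \omega e^{\frac{5 \omega}{4}} (pole of order 2)
  F(ω) = 2πi·ΣRes = - 2 i \pi \omega e^{\frac{5 \omega}{4}}

Both cases combine into a single formula in |ω|:

F(ω) = - 2 i \pi \omega e^{- \frac{5 \left|{\omega}\right|}{4}}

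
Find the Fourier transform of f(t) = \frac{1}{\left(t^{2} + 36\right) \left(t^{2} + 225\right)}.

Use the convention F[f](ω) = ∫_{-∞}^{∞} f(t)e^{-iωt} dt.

F(ω) = \frac{\pi \left(5 e^{9 \left|{\omega}\right|} - 2\right) e^{- 15 \left|{\omega}\right|}}{5670}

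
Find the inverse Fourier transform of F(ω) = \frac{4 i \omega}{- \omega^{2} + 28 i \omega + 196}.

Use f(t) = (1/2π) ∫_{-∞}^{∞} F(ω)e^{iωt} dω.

f(t) = 4 \left(1 - 14 t\right) e^{- 14 t} u\left(t\right)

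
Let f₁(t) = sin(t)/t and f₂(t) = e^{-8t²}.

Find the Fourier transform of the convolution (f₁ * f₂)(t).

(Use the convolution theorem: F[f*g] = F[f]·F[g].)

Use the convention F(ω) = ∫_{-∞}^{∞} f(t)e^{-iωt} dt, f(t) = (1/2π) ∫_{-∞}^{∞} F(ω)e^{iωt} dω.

F[f₁*f₂](ω) = \begin{cases} \frac{\sqrt{2} \pi^{\frac{3}{2}} e^{- \frac{\omega^{2}}{32}}}{4} & \text{for}\: \omega > -1 \wedge \omega < 1 \\0 & \text{otherwise} \end{cases}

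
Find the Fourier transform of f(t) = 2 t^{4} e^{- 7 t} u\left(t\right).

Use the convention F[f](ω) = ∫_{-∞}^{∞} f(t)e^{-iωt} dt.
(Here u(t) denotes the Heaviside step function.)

F(ω) = \frac{48}{\left(i \omega + 7\right)^{5}}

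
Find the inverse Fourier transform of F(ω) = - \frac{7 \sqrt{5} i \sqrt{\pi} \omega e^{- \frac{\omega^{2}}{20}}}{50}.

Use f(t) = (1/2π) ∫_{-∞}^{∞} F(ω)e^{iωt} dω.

f(t) = 7 t e^{- 5 t^{2}}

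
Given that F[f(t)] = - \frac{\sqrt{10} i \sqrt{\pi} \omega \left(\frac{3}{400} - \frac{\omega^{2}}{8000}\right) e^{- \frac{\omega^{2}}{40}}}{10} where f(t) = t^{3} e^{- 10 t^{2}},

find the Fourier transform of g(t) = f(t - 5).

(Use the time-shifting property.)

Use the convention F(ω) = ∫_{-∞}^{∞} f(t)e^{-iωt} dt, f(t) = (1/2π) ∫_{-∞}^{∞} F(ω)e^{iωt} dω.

F[g](ω) = \frac{\sqrt{10} i \sqrt{\pi} \omega \left(\omega^{2} - 60\right) e^{- \frac{\omega \left(\omega + 200 i\right)}{40}}}{80000}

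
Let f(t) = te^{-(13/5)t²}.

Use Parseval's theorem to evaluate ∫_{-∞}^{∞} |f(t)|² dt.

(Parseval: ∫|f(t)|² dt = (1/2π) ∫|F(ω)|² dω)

∫|f(t)|² dt = \frac{5 \sqrt{130} \sqrt{\pi}}{1352}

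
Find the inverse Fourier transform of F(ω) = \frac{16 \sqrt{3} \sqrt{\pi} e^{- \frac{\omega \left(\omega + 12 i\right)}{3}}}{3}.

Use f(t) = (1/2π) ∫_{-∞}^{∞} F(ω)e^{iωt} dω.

f(t) = 8 e^{- \frac{3 \left(t - 4\right)^{2}}{4}}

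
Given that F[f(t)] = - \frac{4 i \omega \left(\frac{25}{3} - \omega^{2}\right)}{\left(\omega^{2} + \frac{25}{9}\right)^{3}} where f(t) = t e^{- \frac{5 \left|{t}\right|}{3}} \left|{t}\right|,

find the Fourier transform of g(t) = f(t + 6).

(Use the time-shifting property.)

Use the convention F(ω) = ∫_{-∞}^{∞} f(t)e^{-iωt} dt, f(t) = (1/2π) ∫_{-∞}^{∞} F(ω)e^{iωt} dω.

F[g](ω) = \frac{972 i \omega \left(3 \omega^{2} - 25\right) e^{6 i \omega}}{\left(9 \omega^{2} + 25\right)^{3}}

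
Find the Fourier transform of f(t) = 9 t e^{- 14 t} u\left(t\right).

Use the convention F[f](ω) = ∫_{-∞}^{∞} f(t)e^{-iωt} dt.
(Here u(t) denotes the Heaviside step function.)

F(ω) = \frac{9}{\left(i \omega + 14\right)^{2}}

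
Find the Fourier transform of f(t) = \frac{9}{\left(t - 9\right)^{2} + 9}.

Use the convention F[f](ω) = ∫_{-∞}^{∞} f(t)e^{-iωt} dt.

F(ω) = 3 \pi e^{- 9 i \omega - 3 \left|{\omega}\right|}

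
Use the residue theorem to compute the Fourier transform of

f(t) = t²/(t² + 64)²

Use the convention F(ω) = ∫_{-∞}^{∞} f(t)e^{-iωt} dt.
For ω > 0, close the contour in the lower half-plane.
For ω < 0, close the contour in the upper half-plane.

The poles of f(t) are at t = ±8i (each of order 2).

Let g(z) = f(z)e^{-iωz}; for large |z| the factor e^{-iωz} decays in the lower half-plane when ω > 0 and in the upper half-plane when ω < 0.

Case ω > 0 (lower half-plane, clockwise contour ⇒ F(ω) = -2πi·ΣRes):
  Res_{z = - 8 i} g(z) = \frac{i \left(1 - 8 \omega\right) e^{- 8 \omega}}{32} (pole of order 2)
  F(ω) = -2πi·ΣRes = \frac{\pi \left(1 - 8 \omega\right) e^{- 8 \omega}}{16}

Case ω < 0 (upper half-plane, counterclockwise contour ⇒ F(ω) = +2πi·ΣRes):
  Res_{z = 8 i} g(z) = \frac{i \left(- 8 \omega - 1\right) e^{8 \omega}}{32} (pole of order 2)
  F(ω) = 2πi·ΣRes = \frac{\pi \left(8 \omega + 1\right) e^{8 \omega}}{16}

Both cases combine into a single formula in |ω|:

F(ω) = \frac{\pi \left(1 - 8 \left|{\omega}\right|\right) e^{- 8 \left|{\omega}\right|}}{16}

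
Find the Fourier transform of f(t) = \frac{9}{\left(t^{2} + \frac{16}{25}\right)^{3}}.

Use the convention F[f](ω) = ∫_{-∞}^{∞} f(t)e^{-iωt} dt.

F(ω) = \frac{1125 \pi \left(16 \omega^{2} + 60 \left|{\omega}\right| + 75\right) e^{- \frac{4 \left|{\omega}\right|}{5}}}{8192}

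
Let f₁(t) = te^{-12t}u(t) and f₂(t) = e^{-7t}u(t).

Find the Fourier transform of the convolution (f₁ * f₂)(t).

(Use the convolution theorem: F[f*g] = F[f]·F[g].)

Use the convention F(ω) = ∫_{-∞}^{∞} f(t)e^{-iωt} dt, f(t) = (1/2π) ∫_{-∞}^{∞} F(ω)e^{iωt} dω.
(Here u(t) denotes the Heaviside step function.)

F[f₁*f₂](ω) = \frac{1}{\left(i \omega + 7\right) \left(i \omega + 12\right)^{2}}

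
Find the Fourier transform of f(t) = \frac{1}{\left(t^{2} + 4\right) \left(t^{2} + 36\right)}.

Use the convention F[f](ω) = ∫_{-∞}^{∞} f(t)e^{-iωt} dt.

F(ω) = \frac{\pi \left(3 e^{4 \left|{\omega}\right|} - 1\right) e^{- 6 \left|{\omega}\right|}}{192}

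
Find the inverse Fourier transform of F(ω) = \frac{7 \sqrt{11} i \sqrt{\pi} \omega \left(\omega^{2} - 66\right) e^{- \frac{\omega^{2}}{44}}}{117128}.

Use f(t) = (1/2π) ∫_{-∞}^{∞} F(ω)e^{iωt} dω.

f(t) = 7 t^{3} e^{- 11 t^{2}}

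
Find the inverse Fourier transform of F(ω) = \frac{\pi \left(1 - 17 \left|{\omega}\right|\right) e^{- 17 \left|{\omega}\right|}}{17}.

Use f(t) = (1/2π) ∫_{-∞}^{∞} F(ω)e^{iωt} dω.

f(t) = \frac{2 t^{2}}{\left(t^{2} + 289\right)^{2}}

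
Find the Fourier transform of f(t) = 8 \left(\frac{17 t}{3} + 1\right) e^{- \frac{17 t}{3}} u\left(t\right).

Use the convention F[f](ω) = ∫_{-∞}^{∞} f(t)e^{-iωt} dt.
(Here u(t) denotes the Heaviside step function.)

F(ω) = \frac{24 \left(- 3 i \omega - 34\right)}{9 \omega^{2} - 102 i \omega - 289}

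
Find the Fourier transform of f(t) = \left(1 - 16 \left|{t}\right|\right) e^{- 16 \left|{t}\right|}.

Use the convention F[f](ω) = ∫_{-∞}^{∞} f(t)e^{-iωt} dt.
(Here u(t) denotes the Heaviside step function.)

F(ω) = \frac{64 \omega^{2}}{\left(\omega^{2} + 256\right)^{2}}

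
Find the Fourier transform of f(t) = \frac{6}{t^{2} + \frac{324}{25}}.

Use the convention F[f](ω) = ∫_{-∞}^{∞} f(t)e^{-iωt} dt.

F(ω) = \frac{5 \pi e^{- \frac{18 \left|{\omega}\right|}{5}}}{3}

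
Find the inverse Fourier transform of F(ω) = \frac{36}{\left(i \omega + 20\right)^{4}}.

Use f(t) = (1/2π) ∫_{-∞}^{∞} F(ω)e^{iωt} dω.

f(t) = 6 t^{3} e^{- 20 t} u\left(t\right)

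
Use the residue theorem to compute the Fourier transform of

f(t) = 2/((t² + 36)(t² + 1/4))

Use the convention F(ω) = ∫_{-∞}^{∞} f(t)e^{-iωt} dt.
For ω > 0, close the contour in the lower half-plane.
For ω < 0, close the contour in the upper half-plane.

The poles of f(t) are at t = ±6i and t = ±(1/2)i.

Let g(z) = f(z)e^{-iωz}; for large |z| the factor e^{-iωz} decays in the lower half-plane when ω > 0 and in the upper half-plane when ω < 0.

Case ω > 0 (lower half-plane, clockwise contour ⇒ F(ω) = -2πi·ΣRes):
  Res_{z = - 6 i} g(z) = - \frac{2 i e^{- 6 \omega}}{429}
  Res_{z = - \frac{i}{2}} g(z) = \frac{8 i e^{- \frac{\omega}{2}}}{143}
  F(ω) = -2πi·ΣRes = - \frac{4 \pi e^{- 6 \omega}}{429} + \frac{16 \pi e^{- \frac{\omega}{2}}}{143}

Case ω < 0 (upper half-plane, counterclockwise contour ⇒ F(ω) = +2πi·ΣRes):
  Res_{z = 6 i} g(z) = \frac{2 i e^{6 \omega}}{429}
  Res_{z = \frac{i}{2}} g(z) = - \frac{8 i e^{\frac{\omega}{2}}}{143}
  F(ω) = 2πi·ΣRes = \frac{4 \pi \left(12 e^{\frac{\omega}{2}} - e^{6 \omega}\right)}{429}

Both cases combine into a single formula in |ω|:

F(ω) = - \frac{4 \pi e^{- 6 \left|{\omega}\right|}}{429} + \frac{16 \pi e^{- \frac{\left|{\omega}\right|}{2}}}{143}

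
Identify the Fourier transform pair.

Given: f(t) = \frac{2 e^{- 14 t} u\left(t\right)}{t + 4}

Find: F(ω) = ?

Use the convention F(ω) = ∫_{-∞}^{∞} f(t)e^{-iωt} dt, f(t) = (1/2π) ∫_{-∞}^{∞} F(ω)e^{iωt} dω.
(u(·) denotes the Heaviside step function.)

F(ω) = 2 e^{4 i \omega + 56} \operatorname{E}_{1}\left(4 i \omega + 56\right)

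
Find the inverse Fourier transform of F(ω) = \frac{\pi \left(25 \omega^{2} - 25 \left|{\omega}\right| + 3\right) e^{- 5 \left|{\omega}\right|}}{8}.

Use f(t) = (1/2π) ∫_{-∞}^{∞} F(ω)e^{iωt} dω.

f(t) = \frac{5 t^{4}}{\left(t^{2} + 25\right)^{3}}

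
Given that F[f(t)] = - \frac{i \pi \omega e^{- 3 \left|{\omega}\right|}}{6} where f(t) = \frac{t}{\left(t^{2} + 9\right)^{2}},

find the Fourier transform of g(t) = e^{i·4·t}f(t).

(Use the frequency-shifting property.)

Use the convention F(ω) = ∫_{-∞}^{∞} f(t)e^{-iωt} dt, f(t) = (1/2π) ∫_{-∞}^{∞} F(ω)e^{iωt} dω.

F[g](ω) = \frac{i \pi \left(4 - \omega\right) e^{- 3 \left|{\omega - 4}\right|}}{6}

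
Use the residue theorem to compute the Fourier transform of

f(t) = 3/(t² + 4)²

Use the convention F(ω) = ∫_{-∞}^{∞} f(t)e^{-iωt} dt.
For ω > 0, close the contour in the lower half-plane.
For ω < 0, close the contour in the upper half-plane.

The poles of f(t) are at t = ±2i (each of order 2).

Let g(z) = f(z)e^{-iωz}; for large |z| the factor e^{-iωz} decays in the lower half-plane when ω > 0 and in the upper half-plane when ω < 0.

Case ω > 0 (lower half-plane, clockwise contour ⇒ F(ω) = -2πi·ΣRes):
  Res_{z = - 2 i} g(z) = \frac{3 i \left(2 \omega + 1\right) e^{- 2 \omega}}{32} (pole of order 2)
  F(ω) = -2πi·ΣRes = \frac{3 \pi \left(2 \omega + 1\right) e^{- 2 \omega}}{16}

Case ω < 0 (upper half-plane, counterclockwise contour ⇒ F(ω) = +2πi·ΣRes):
  Res_{z = 2 i} g(z) = \frac{3 i \left(2 \omega - 1\right) e^{2 \omega}}{32} (pole of order 2)
  F(ω) = 2πi·ΣRes = \frac{3 \pi \left(1 - 2 \omega\right) e^{2 \omega}}{16}

Both cases combine into a single formula in |ω|:

F(ω) = \frac{3 \pi \left(2 \left|{\omega}\right| + 1\right) e^{- 2 \left|{\omega}\right|}}{16}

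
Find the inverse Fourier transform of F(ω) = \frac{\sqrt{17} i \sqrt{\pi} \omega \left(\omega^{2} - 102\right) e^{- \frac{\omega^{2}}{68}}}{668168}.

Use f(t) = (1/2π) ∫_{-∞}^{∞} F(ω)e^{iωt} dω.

f(t) = t^{3} e^{- 17 t^{2}}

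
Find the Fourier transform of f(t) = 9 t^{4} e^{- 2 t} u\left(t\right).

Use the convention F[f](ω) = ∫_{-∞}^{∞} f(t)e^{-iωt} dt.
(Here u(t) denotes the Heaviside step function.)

F(ω) = \frac{216}{\left(i \omega + 2\right)^{5}}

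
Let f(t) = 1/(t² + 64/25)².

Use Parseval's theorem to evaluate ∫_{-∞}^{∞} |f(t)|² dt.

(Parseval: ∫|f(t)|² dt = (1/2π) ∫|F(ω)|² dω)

∫|f(t)|² dt = \frac{390625 \pi}{33554432}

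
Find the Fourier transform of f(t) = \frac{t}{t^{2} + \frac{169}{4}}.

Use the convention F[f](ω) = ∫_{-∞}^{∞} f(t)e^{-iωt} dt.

F(ω) = - i \pi e^{- \frac{13 \left|{\omega}\right|}{2}} \operatorname{sign}{\left(\omega \right)}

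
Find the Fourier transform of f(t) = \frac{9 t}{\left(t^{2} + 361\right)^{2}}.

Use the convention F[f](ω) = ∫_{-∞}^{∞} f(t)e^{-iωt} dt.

F(ω) = - \frac{9 i \pi \omega e^{- 19 \left|{\omega}\right|}}{38}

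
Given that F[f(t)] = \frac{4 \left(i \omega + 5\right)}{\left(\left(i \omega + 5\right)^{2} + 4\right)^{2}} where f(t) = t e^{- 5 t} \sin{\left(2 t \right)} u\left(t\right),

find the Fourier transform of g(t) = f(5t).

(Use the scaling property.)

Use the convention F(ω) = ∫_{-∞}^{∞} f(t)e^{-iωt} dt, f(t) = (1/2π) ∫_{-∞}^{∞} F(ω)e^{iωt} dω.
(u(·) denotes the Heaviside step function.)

F[g](ω) = \frac{100 \left(i \omega + 25\right)}{\left(\left(i \omega + 25\right)^{2} + 100\right)^{2}}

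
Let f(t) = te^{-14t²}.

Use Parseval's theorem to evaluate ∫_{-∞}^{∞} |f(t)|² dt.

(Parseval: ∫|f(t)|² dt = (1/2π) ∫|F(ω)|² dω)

∫|f(t)|² dt = \frac{\sqrt{7} \sqrt{\pi}}{784}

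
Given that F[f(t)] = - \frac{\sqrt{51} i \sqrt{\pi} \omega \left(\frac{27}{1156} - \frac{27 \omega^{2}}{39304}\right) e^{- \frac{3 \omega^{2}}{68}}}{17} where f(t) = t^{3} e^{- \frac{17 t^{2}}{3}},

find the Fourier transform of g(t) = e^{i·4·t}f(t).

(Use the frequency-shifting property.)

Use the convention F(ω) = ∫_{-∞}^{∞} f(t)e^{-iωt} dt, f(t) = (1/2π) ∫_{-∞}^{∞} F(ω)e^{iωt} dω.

F[g](ω) = \frac{27 \sqrt{51} i \sqrt{\pi} \left(\omega - 4\right) \left(\left(\omega - 4\right)^{2} - 34\right) e^{- \frac{3 \left(\omega - 4\right)^{2}}{68}}}{668168}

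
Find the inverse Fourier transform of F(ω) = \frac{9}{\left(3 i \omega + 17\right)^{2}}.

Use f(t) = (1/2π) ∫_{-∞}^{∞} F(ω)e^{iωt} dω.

f(t) = t e^{- \frac{17 t}{3}} u\left(t\right)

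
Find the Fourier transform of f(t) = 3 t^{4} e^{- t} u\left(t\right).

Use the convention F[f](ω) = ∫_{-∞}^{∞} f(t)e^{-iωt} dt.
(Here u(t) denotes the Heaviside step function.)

F(ω) = \frac{72}{\left(i \omega + 1\right)^{5}}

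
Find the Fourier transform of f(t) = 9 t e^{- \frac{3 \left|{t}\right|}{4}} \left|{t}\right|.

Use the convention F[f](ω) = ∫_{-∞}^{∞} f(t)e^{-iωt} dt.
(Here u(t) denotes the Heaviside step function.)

F(ω) = \frac{9216 i \omega \left(16 \omega^{2} - 27\right)}{\left(16 \omega^{2} + 9\right)^{3}}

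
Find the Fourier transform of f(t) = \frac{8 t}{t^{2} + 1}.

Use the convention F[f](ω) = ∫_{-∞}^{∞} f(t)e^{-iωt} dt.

F(ω) = - 8 i \pi e^{- \left|{\omega}\right|} \operatorname{sign}{\left(\omega \right)}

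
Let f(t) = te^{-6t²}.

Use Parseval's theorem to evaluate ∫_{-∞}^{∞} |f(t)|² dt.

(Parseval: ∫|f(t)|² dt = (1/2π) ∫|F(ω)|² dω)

∫|f(t)|² dt = \frac{\sqrt{3} \sqrt{\pi}}{144}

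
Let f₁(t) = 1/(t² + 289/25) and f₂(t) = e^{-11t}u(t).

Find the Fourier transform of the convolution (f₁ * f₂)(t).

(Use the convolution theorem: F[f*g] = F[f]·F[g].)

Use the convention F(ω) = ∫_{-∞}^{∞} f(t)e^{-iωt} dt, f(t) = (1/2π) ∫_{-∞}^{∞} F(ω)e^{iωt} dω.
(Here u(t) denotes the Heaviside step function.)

F[f₁*f₂](ω) = \frac{5 \pi e^{- \frac{17 \left|{\omega}\right|}{5}}}{17 \left(i \omega + 11\right)}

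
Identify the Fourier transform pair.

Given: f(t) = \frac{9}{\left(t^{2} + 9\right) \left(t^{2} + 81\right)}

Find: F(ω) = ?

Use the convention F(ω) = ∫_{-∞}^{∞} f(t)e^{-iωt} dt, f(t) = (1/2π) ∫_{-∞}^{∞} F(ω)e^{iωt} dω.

F(ω) = \frac{\pi \left(3 e^{6 \left|{\omega}\right|} - 1\right) e^{- 9 \left|{\omega}\right|}}{72}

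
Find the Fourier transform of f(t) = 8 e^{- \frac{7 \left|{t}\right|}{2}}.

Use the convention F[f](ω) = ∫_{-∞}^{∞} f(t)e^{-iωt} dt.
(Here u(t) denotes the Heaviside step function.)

F(ω) = \frac{224}{4 \omega^{2} + 49}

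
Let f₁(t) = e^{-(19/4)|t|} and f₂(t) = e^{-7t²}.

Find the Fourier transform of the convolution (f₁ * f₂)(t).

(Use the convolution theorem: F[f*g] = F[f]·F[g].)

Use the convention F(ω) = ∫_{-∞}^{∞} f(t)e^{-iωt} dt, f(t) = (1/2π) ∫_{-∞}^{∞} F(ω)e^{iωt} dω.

F[f₁*f₂](ω) = \frac{152 \sqrt{7} \sqrt{\pi} e^{- \frac{\omega^{2}}{28}}}{7 \left(16 \omega^{2} + 361\right)}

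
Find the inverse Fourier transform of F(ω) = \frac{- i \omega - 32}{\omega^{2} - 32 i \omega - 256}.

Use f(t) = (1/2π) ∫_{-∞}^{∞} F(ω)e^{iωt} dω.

f(t) = \left(16 t + 1\right) e^{- 16 t} u\left(t\right)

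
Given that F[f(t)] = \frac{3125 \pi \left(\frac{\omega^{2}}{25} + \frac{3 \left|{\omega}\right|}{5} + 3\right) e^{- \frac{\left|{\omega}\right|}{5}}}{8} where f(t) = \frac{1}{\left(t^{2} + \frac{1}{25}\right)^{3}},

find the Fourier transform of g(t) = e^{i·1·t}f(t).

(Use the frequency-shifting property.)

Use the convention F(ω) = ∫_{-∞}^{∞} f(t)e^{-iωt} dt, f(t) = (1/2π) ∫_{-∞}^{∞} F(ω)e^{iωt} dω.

F[g](ω) = \frac{125 \pi \left(\left(\omega - 1\right)^{2} + 15 \left|{\omega - 1}\right| + 75\right) e^{- \frac{\left|{\omega - 1}\right|}{5}}}{8}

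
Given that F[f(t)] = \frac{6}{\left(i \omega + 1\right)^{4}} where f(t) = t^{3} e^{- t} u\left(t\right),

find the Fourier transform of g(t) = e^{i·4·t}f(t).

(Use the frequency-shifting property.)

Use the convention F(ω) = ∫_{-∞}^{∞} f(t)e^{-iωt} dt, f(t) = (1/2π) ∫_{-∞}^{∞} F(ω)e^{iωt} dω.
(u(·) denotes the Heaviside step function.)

F[g](ω) = \frac{6}{\left(i \left(\omega - 4\right) + 1\right)^{4}}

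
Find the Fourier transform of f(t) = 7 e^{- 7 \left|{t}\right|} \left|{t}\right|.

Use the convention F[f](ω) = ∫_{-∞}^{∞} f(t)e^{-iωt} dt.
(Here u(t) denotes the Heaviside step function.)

F(ω) = \frac{14 \left(49 - \omega^{2}\right)}{\left(\omega^{2} + 49\right)^{2}}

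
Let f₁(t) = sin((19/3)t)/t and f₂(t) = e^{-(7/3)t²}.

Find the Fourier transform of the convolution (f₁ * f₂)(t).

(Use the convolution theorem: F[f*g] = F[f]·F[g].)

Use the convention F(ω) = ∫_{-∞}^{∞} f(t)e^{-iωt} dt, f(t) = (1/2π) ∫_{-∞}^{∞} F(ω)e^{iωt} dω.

F[f₁*f₂](ω) = \begin{cases} \frac{\sqrt{21} \pi^{\frac{3}{2}} e^{- \frac{3 \omega^{2}}{28}}}{7} & \text{for}\: \omega > - \frac{19}{3} \wedge \omega < \frac{19}{3} \\0 & \text{otherwise} \end{cases}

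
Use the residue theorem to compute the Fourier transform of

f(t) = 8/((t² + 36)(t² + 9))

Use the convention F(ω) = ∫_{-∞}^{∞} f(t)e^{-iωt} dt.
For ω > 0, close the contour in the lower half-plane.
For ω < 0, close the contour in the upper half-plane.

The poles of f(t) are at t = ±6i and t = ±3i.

Let g(z) = f(z)e^{-iωz}; for large |z| the factor e^{-iωz} decays in the lower half-plane when ω > 0 and in the upper half-plane when ω < 0.

Case ω > 0 (lower half-plane, clockwise contour ⇒ F(ω) = -2πi·ΣRes):
  Res_{z = - 6 i} g(z) = - \frac{2 i e^{- 6 \omega}}{81}
  Res_{z = - 3 i} g(z) = \frac{4 i e^{- 3 \omega}}{81}
  F(ω) = -2πi·ΣRes = \frac{4 \pi \left(2 e^{3 \omega} - 1\right) e^{- 6 \omega}}{81}

Case ω < 0 (upper half-plane, counterclockwise contour ⇒ F(ω) = +2πi·ΣRes):
  Res_{z = 6 i} g(z) = \frac{2 i e^{6 \omega}}{81}
  Res_{z = 3 i} g(z) = - \frac{4 i e^{3 \omega}}{81}
  F(ω) = 2πi·ΣRes = \frac{4 \pi \left(2 - e^{3 \omega}\right) e^{3 \omega}}{81}

Both cases combine into a single formula in |ω|:

F(ω) = \frac{4 \pi \left(2 e^{3 \left|{\omega}\right|} - 1\right) e^{- 6 \left|{\omega}\right|}}{81}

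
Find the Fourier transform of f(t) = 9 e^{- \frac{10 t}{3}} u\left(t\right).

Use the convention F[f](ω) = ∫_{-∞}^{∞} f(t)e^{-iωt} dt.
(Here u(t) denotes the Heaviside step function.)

F(ω) = \frac{27}{3 i \omega + 10}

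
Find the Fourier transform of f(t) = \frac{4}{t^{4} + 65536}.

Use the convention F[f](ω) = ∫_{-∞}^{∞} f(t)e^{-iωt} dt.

F(ω) = \frac{\pi e^{- 8 \sqrt{2} \left|{\omega}\right|} \sin{\left(8 \sqrt{2} \left|{\omega}\right| + \frac{\pi}{4} \right)}}{1024}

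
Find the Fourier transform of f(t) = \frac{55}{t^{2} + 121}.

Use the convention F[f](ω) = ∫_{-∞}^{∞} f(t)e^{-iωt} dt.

F(ω) = 5 \pi e^{- 11 \left|{\omega}\right|}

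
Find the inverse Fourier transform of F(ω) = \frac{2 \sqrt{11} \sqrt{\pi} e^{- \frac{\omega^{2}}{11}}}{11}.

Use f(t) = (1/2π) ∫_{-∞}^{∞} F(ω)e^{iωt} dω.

f(t) = e^{- \frac{11 t^{2}}{4}}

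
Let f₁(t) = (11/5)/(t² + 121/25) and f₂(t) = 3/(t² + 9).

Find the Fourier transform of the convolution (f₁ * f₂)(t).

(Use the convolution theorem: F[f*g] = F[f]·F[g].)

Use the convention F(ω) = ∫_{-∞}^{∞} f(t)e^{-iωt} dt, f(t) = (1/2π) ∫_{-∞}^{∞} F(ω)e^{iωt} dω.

F[f₁*f₂](ω) = \pi^{2} e^{- \frac{26 \left|{\omega}\right|}{5}}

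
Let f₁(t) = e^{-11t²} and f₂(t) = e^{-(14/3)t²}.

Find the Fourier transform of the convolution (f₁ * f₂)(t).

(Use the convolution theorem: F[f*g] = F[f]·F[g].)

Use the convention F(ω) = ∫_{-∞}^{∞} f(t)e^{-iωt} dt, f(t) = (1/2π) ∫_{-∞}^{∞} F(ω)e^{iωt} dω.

F[f₁*f₂](ω) = \frac{\sqrt{462} \pi e^{- \frac{47 \omega^{2}}{616}}}{154}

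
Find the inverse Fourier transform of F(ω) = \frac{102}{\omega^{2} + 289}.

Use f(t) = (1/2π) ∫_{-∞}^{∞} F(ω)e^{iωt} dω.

f(t) = 3 e^{- 17 \left|{t}\right|}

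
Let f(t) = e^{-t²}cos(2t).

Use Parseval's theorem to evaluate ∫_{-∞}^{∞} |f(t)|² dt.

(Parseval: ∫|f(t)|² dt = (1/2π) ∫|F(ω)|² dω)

∫|f(t)|² dt = \frac{\sqrt{2} \sqrt{\pi} \left(1 + e^{2}\right)}{4 e^{2}}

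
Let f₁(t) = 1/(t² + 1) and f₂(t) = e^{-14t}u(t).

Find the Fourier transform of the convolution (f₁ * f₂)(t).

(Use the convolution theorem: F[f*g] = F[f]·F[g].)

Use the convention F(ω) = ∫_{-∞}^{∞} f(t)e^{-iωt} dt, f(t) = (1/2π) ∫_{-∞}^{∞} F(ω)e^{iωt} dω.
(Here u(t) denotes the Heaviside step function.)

F[f₁*f₂](ω) = \frac{\pi e^{- \left|{\omega}\right|}}{i \omega + 14}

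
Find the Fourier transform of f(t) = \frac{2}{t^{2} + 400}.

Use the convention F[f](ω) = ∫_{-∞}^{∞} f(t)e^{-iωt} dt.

F(ω) = \frac{\pi e^{- 20 \left|{\omega}\right|}}{10}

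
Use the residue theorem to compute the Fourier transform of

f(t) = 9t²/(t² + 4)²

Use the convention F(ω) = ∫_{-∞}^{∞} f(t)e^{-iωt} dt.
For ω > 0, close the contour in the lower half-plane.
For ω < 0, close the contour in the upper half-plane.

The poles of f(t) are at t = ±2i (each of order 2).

Let g(z) = f(z)e^{-iωz}; for large |z| the factor e^{-iωz} decays in the lower half-plane when ω > 0 and in the upper half-plane when ω < 0.

Case ω > 0 (lower half-plane, clockwise contour ⇒ F(ω) = -2πi·ΣRes):
  Res_{z = - 2 i} g(z) = \frac{9 i \left(1 - 2 \omega\right) e^{- 2 \omega}}{8} (pole of order 2)
  F(ω) = -2πi·ΣRes = \frac{9 \pi \left(1 - 2 \omega\right) e^{- 2 \omega}}{4}

Case ω < 0 (upper half-plane, counterclockwise contour ⇒ F(ω) = +2πi·ΣRes):
  Res_{z = 2 i} g(z) = \frac{9 i \left(- 2 \omega - 1\right) e^{2 \omega}}{8} (pole of order 2)
  F(ω) = 2πi·ΣRes = \frac{9 \pi \left(2 \omega + 1\right) e^{2 \omega}}{4}

Both cases combine into a single formula in |ω|:

F(ω) = \frac{9 \pi \left(1 - 2 \left|{\omega}\right|\right) e^{- 2 \left|{\omega}\right|}}{4}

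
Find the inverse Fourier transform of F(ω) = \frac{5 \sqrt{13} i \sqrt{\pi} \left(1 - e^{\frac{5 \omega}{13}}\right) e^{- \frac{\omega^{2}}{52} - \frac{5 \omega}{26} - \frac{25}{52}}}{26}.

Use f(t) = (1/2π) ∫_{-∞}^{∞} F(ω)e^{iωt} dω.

f(t) = 5 e^{- 13 t^{2}} \sin{\left(5 t \right)}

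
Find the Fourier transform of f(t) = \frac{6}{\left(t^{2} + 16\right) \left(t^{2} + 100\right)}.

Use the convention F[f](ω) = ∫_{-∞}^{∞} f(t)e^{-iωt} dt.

F(ω) = \frac{\pi \left(5 e^{6 \left|{\omega}\right|} - 2\right) e^{- 10 \left|{\omega}\right|}}{280}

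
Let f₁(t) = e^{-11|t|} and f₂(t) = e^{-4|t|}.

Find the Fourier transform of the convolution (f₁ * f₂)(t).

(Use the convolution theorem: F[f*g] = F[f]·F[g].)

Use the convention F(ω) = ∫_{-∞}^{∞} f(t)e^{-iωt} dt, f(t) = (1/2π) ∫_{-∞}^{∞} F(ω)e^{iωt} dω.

F[f₁*f₂](ω) = \frac{176}{\left(\omega^{2} + 16\right) \left(\omega^{2} + 121\right)}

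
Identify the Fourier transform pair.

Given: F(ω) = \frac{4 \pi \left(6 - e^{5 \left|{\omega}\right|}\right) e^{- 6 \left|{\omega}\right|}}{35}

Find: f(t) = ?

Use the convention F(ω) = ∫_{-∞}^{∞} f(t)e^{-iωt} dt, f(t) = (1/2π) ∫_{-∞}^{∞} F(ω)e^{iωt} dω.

f(t) = \frac{4 t^{2}}{\left(t^{2} + 1\right) \left(t^{2} + 36\right)}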